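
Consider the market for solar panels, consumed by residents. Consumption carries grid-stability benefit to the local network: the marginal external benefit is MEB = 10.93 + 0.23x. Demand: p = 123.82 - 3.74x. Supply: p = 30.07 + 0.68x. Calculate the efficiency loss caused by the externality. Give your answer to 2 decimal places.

Market equilibrium (private): 30.07 + 0.68x = 123.82 - 3.74x → x_m = 21.2104.
Social marginal benefit = demand + MEB = 134.75 - 3.51x.
Set SMB = MC: 134.75 - 3.51x = 30.07 + 0.68x → x* = 24.9833.
The welfare-loss triangle has base |x_m − x*| and height MEB(x_m) (the vertical gap between SMB and MC is zero at x* and MEB at x_m).
DWL = ½ × 3.7729 × 15.8084 = 29.8218.

DWL = 29.82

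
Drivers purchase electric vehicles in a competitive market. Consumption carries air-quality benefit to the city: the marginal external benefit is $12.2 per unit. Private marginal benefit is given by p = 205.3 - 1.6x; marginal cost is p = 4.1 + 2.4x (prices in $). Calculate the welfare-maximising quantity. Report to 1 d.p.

x* = 53.4

Social marginal benefit = demand + MEB = 217.5 - 1.6x.
Set SMB = MC: 217.5 - 1.6x = 4.1 + 2.4x → x* = 53.3500.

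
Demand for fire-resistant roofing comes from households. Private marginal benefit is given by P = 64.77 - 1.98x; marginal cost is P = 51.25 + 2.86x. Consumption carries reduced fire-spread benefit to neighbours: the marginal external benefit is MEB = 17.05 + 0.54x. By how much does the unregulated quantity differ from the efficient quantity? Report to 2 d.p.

4.32 units

Market equilibrium (private): 51.25 + 2.86x = 64.77 - 1.98x → x_m = 2.7934.
Social marginal benefit = demand + MEB = 81.82 - 1.44x.
Set SMB = MC: 81.82 - 1.44x = 51.25 + 2.86x → x* = 7.1093.
Gap = |2.7934 − 7.1093| = 4.3159.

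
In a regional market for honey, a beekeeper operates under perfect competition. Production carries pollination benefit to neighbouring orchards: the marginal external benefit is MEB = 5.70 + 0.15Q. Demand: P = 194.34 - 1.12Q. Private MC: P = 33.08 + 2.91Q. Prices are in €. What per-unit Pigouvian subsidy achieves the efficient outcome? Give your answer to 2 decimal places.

subsidy = €12.15 per unit

Social marginal cost = private MC − MEB = 27.38 + 2.76Q.
Set SMC = demand: 27.38 + 2.76Q = 194.34 - 1.12Q → Q* = 43.0309.
The Pigouvian subsidy equals MEB at Q*: 5.70 + 0.15×43.0309 = 12.1546.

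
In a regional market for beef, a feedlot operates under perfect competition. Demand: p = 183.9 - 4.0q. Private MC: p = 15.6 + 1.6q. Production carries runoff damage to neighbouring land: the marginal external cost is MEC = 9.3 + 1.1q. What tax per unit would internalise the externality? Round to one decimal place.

tax = 35.4 per unit

Social marginal cost = private MC + MEC = 24.9 + 2.7q.
Set SMC = demand: 24.9 + 2.7q = 183.9 - 4.0q → q* = 23.7313.
The Pigouvian tax equals MEC at q*: 9.3 + 1.1×23.7313 = 35.4044.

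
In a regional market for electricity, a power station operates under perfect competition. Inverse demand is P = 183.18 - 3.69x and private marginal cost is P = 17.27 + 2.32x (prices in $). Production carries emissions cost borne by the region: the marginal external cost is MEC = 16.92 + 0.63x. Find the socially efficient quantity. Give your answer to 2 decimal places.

Social marginal cost = private MC + MEC = 34.19 + 2.95x.
Set SMC = demand: 34.19 + 2.95x = 183.18 - 3.69x → x* = 22.4383.

x* = 22.44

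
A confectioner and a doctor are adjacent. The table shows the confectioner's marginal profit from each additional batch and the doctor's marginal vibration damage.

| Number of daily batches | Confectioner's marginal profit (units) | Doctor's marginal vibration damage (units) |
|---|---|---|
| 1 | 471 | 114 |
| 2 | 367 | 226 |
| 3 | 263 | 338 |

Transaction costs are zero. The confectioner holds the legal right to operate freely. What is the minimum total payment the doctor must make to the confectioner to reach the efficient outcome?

263

Left alone the confectioner would choose level 3 (marginal profit stays positive).
Efficient level: k* = 2 (marginal profit ≥ marginal vibration damage through 2).
The doctor must at least cover the confectioner's forgone profit from cutting 3→2: 263 = 263.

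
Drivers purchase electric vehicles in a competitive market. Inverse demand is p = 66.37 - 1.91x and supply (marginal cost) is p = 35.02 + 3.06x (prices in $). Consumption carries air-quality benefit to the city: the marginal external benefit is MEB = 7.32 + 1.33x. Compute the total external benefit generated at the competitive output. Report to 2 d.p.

Market equilibrium (private): 35.02 + 3.06x = 66.37 - 1.91x → x_m = 6.3078.
Total external benefit = ∫₀^{x_m} (7.32 + 1.33x) dx = 7.32×6.3078 + ½×1.33×6.3078² = 72.6323.

$72.63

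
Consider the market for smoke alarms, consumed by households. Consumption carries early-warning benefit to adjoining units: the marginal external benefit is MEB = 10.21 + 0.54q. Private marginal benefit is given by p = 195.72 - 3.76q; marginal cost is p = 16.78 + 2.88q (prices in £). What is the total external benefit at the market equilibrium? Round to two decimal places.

Market equilibrium (private): 16.78 + 2.88q = 195.72 - 3.76q → q_m = 26.9488.
Total external benefit = ∫₀^{q_m} (10.21 + 0.54q) dq = 10.21×26.9488 + ½×0.54×26.9488² = 471.2315.

£471.23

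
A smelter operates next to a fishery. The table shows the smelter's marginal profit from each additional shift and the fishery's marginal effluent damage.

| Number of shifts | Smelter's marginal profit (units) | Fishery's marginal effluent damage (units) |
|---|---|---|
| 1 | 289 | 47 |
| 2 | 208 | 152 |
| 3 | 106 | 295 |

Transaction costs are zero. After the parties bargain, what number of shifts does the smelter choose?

2

Bargaining reaches the level where marginal profit last exceeds marginal effluent damage.
That holds through level 2 (208 ≥ 152) but not at 3 (106 < 295).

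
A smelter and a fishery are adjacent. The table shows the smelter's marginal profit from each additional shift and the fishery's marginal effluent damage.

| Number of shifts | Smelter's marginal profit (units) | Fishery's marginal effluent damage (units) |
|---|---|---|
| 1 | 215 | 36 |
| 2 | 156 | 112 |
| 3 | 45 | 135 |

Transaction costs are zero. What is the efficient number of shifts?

Bargaining reaches the level where marginal profit last exceeds marginal effluent damage.
That holds through level 2 (156 ≥ 112) but not at 3 (45 < 135).

2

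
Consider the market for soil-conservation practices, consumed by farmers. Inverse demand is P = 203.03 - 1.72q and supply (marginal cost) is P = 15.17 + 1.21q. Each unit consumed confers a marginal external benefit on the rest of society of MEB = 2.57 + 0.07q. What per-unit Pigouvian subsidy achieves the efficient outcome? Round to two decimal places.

subsidy = 7.23 per unit

Social marginal benefit = demand + MEB = 205.60 - 1.65q.
Set SMB = MC: 205.60 - 1.65q = 15.17 + 1.21q → q* = 66.5839.
The Pigouvian subsidy equals MEB at q*: 2.57 + 0.07×66.5839 = 7.2309.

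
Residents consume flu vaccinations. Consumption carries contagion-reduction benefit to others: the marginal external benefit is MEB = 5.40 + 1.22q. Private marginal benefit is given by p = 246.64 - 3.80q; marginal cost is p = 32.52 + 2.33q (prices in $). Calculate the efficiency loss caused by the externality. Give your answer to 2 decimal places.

Market equilibrium (private): 32.52 + 2.33q = 246.64 - 3.80q → q_m = 34.9299.
Social marginal benefit = demand + MEB = 252.04 - 2.58q.
Set SMB = MC: 252.04 - 2.58q = 32.52 + 2.33q → q* = 44.7088.
Between q* and q_m the wedge SMB − MC runs linearly from 0 to MEB(q_m), so the loss is a triangle.
DWL = ½ × 9.7789 × 48.0144 = 234.7640.

DWL = $234.76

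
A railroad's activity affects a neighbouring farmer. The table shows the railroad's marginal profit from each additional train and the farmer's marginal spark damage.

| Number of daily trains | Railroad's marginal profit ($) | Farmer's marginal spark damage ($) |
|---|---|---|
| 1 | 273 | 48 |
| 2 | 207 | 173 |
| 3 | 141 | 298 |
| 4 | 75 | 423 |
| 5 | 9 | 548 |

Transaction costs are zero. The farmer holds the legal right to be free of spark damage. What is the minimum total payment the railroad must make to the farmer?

$221

Efficient level: marginal profit ≥ marginal spark damage through level 2, so k* = 2.
With the farmer holding the right, the railroad must at least compensate total damage at k*: 48 + 173 = 221.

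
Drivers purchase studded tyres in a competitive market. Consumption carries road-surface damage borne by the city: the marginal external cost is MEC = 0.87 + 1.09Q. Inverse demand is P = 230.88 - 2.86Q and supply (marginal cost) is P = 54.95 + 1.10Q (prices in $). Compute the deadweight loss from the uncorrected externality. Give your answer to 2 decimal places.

DWL = $240.60

Market equilibrium (private): 54.95 + 1.10Q = 230.88 - 2.86Q → Q_m = 44.4268.
Social marginal benefit = demand − MEC = 230.01 - 3.95Q.
Set SMB = MC: 230.01 - 3.95Q = 54.95 + 1.10Q → Q* = 34.6653.
The welfare-loss triangle has base |Q_m − Q*| and height MEC(Q_m) (the vertical gap between SMB and MC is zero at Q* and MEC at Q_m).
DWL = ½ × 9.7615 × 49.2952 = 240.5975.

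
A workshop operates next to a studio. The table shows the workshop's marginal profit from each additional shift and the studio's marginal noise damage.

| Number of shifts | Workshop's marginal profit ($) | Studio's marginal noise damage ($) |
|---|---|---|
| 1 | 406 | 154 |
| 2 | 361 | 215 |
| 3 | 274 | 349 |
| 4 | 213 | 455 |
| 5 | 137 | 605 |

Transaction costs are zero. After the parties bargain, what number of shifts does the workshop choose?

Bargaining reaches the level where marginal profit last exceeds marginal noise damage.
That holds through level 2 (361 ≥ 215) but not at 3 (274 < 349).

2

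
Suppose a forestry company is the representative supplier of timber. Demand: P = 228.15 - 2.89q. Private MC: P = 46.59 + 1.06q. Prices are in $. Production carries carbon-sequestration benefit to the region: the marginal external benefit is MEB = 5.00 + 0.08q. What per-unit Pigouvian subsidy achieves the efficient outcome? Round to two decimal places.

subsidy = $8.86 per unit

Social marginal cost = private MC − MEB = 41.59 + 0.98q.
Set SMC = demand: 41.59 + 0.98q = 228.15 - 2.89q → q* = 48.2067.
The Pigouvian subsidy equals MEB at q*: 5.00 + 0.08×48.2067 = 8.8565.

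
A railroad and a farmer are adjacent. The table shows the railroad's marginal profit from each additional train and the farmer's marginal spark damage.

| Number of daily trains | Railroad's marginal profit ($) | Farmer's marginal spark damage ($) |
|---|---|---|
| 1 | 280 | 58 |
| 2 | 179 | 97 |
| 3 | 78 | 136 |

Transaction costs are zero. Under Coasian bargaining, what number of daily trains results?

Bargaining reaches the level where marginal profit last exceeds marginal spark damage.
That holds through level 2 (179 ≥ 97) but not at 3 (78 < 136).

2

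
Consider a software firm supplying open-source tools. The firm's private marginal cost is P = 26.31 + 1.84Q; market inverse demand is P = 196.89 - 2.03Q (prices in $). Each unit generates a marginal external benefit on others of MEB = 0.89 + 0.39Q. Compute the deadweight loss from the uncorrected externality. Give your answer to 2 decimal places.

Market equilibrium (private): 26.31 + 1.84Q = 196.89 - 2.03Q → Q_m = 44.0775.
Social marginal cost = private MC − MEB = 25.42 + 1.45Q.
Set SMC = demand: 25.42 + 1.45Q = 196.89 - 2.03Q → Q* = 49.2730.
The loss is the area between SMC and demand from Q* to Q_m; with linear curves that's a triangle of height MEB(Q_m).
DWL = ½ × 5.1955 × 18.0802 = 46.9678.

DWL = $46.97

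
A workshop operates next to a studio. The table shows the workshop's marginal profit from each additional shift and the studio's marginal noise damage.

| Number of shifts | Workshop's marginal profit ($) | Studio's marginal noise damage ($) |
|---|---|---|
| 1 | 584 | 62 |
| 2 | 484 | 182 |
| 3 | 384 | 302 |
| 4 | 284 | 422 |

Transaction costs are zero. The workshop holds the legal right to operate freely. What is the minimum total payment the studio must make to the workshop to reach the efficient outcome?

$284

Left alone the workshop would choose level 4 (marginal profit stays positive).
Efficient level: k* = 3 (marginal profit ≥ marginal noise damage through 3).
The studio must at least cover the workshop's forgone profit from cutting 4→3: 284 = 284.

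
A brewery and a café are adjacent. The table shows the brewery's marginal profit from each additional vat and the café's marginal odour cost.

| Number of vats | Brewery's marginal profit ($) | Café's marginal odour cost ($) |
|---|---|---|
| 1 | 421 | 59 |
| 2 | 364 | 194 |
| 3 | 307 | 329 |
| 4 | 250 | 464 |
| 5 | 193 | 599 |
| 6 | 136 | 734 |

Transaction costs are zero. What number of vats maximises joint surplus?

Bargaining reaches the level where marginal profit last exceeds marginal odour cost.
That holds through level 2 (364 ≥ 194) but not at 3 (307 < 329).

2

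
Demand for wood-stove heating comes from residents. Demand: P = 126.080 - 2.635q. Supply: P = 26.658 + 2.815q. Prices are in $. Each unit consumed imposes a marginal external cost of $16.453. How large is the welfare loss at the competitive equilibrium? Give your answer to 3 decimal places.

DWL = $24.835

Market equilibrium (private): 26.658 + 2.815q = 126.080 - 2.635q → q_m = 18.2426.
Social marginal benefit = demand − MEC = 109.627 - 2.635q.
Set SMB = MC: 109.627 - 2.635q = 26.658 + 2.815q → q* = 15.2237.
Height of the DWL triangle at q_m is MC(q_m) − SMB(q_m) = MEC(q_m) = 16.4530.
DWL = ½ × 3.0189 × 16.4530 = 24.8350.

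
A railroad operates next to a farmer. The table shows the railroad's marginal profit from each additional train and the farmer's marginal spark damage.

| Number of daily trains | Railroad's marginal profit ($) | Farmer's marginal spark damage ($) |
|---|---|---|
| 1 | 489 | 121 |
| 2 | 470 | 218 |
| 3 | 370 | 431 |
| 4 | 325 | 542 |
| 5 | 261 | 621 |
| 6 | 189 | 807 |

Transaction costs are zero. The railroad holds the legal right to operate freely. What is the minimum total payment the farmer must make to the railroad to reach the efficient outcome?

$1145

Left alone the railroad would choose level 6 (marginal profit stays positive).
Efficient level: k* = 2 (marginal profit ≥ marginal spark damage through 2).
The farmer must at least cover the railroad's forgone profit from cutting 6→2: 370 + 325 + 261 + 189 = 1145.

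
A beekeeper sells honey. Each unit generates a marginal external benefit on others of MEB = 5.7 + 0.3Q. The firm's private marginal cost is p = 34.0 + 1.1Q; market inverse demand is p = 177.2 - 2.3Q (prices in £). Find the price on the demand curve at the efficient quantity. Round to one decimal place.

P = £66.7

Social marginal cost = private MC − MEB = 28.3 + 0.8Q.
Set SMC = demand: 28.3 + 0.8Q = 177.2 - 2.3Q → Q* = 48.0323.
Consumer price on the demand curve at Q*: 177.2 − 2.3×48.0323 = 66.7257.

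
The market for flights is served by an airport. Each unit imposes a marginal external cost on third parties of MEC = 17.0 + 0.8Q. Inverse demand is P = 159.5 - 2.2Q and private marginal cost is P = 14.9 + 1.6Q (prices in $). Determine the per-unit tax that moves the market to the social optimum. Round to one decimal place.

tax = $39.2 per unit

Social marginal cost = private MC + MEC = 31.9 + 2.4Q.
Set SMC = demand: 31.9 + 2.4Q = 159.5 - 2.2Q → Q* = 27.7391.
The Pigouvian tax equals MEC at Q*: 17.0 + 0.8×27.7391 = 39.1913.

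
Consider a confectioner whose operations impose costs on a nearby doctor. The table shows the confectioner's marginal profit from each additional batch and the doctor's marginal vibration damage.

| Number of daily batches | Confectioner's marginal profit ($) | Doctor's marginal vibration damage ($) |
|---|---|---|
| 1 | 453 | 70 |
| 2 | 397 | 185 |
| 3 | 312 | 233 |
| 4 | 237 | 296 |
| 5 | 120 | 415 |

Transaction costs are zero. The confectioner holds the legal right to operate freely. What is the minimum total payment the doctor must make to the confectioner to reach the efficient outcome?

$357

Left alone the confectioner would choose level 5 (marginal profit stays positive).
Efficient level: k* = 3 (marginal profit ≥ marginal vibration damage through 3).
The doctor must at least cover the confectioner's forgone profit from cutting 5→3: 237 + 120 = 357.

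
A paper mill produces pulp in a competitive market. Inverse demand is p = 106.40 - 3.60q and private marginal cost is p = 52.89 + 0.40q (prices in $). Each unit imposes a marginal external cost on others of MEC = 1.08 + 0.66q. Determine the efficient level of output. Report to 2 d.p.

q* = 11.25

Social marginal cost = private MC + MEC = 53.97 + 1.06q.
Set SMC = demand: 53.97 + 1.06q = 106.40 - 3.60q → q* = 11.2511.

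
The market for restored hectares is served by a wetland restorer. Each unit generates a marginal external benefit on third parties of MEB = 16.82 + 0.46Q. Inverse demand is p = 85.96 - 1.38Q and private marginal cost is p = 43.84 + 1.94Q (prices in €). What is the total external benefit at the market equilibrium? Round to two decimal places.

€250.41

Market equilibrium (private): 43.84 + 1.94Q = 85.96 - 1.38Q → Q_m = 12.6867.
Total external benefit = ∫₀^{Q_m} (16.82 + 0.46Q) dQ = 16.82×12.6867 + ½×0.46×12.6867² = 250.4093.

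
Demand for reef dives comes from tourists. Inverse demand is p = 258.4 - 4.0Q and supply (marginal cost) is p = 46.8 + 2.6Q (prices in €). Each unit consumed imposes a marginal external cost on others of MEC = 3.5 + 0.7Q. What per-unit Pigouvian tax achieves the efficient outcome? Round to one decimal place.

Social marginal benefit = demand − MEC = 254.9 - 4.7Q.
Set SMB = MC: 254.9 - 4.7Q = 46.8 + 2.6Q → Q* = 28.5068.
The Pigouvian tax equals MEC at Q*: 3.5 + 0.7×28.5068 = 23.4548.

tax = €23.5 per unit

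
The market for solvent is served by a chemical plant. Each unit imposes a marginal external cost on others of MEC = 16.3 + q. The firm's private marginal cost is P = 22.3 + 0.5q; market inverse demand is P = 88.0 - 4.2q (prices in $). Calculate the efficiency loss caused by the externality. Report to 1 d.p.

DWL = $80.4

Market equilibrium (private): 22.3 + 0.5q = 88.0 - 4.2q → q_m = 13.9787.
Social marginal cost = private MC + MEC = 38.6 + 1.5q.
Set SMC = demand: 38.6 + 1.5q = 88.0 - 4.2q → q* = 8.6667.
The loss is the area between SMC and demand from q* to q_m; with linear curves that's a triangle of height MEC(q_m).
DWL = ½ × 5.3120 × 30.2787 = 80.4202.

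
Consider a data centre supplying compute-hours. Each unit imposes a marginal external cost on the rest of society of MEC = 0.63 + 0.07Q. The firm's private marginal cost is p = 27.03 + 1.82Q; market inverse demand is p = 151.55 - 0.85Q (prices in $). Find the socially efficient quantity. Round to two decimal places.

Social marginal cost = private MC + MEC = 27.66 + 1.89Q.
Set SMC = demand: 27.66 + 1.89Q = 151.55 - 0.85Q → Q* = 45.2153.

Q* = 45.22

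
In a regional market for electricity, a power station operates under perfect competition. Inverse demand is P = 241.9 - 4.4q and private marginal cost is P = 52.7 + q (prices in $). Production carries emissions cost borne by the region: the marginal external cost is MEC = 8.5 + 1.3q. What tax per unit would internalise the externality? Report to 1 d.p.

Social marginal cost = private MC + MEC = 61.2 + 2.3q.
Set SMC = demand: 61.2 + 2.3q = 241.9 - 4.4q → q* = 26.9701.
The Pigouvian tax equals MEC at q*: 8.5 + 1.3×26.9701 = 43.5611.

tax = $43.6 per unit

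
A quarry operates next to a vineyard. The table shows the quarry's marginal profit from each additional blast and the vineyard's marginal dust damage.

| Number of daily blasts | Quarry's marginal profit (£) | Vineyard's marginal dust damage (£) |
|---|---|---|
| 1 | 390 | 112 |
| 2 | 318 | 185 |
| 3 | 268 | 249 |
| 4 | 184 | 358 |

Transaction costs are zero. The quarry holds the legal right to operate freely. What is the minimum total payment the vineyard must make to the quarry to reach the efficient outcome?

£184

Left alone the quarry would choose level 4 (marginal profit stays positive).
Efficient level: k* = 3 (marginal profit ≥ marginal dust damage through 3).
The vineyard must at least cover the quarry's forgone profit from cutting 4→3: 184 = 184.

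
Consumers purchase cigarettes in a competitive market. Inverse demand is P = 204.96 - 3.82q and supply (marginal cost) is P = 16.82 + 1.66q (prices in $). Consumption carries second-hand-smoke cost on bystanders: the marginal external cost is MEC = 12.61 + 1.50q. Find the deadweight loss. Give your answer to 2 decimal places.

Market equilibrium (private): 16.82 + 1.66q = 204.96 - 3.82q → q_m = 34.3321.
Social marginal benefit = demand − MEC = 192.35 - 5.32q.
Set SMB = MC: 192.35 - 5.32q = 16.82 + 1.66q → q* = 25.1476.
Height of the DWL triangle at q_m is MC(q_m) − SMB(q_m) = MEC(q_m) = 64.1082.
DWL = ½ × 9.1845 × 64.1082 = 294.4009.

DWL = $294.40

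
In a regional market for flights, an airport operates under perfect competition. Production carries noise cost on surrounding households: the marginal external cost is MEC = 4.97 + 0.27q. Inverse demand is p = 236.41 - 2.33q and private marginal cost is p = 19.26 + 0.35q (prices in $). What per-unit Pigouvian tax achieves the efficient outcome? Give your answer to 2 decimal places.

Social marginal cost = private MC + MEC = 24.23 + 0.62q.
Set SMC = demand: 24.23 + 0.62q = 236.41 - 2.33q → q* = 71.9254.
The Pigouvian tax equals MEC at q*: 4.97 + 0.27×71.9254 = 24.3899.

tax = $24.39 per unit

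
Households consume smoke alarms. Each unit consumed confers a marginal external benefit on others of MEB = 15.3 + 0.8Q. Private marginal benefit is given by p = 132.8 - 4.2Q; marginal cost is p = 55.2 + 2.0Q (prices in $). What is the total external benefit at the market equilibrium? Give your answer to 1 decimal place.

$254.2

Market equilibrium (private): 55.2 + 2.0Q = 132.8 - 4.2Q → Q_m = 12.5161.
Total external benefit = ∫₀^{Q_m} (15.3 + 0.8Q) dQ = 15.3×12.5161 + ½×0.8×12.5161² = 254.1574.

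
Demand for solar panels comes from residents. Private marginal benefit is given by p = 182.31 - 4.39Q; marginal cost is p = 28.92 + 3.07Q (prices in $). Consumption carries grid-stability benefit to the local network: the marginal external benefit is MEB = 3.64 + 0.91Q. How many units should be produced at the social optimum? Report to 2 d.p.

Q* = 23.97

Social marginal benefit = demand + MEB = 185.95 - 3.48Q.
Set SMB = MC: 185.95 - 3.48Q = 28.92 + 3.07Q → Q* = 23.9740.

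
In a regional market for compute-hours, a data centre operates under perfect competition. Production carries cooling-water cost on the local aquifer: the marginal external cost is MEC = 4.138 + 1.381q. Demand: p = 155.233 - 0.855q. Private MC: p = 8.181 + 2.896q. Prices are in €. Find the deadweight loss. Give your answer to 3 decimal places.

DWL = €330.896

Market equilibrium (private): 8.181 + 2.896q = 155.233 - 0.855q → q_m = 39.2034.
Social marginal cost = private MC + MEC = 12.319 + 4.277q.
Set SMC = demand: 12.319 + 4.277q = 155.233 - 0.855q → q* = 27.8476.
The welfare-loss triangle has base |q_m − q*| and height MEC(q_m) (the vertical gap between SMC and demand is zero at q* and MEC at q_m).
DWL = ½ × 11.3558 × 58.2779 = 330.8961.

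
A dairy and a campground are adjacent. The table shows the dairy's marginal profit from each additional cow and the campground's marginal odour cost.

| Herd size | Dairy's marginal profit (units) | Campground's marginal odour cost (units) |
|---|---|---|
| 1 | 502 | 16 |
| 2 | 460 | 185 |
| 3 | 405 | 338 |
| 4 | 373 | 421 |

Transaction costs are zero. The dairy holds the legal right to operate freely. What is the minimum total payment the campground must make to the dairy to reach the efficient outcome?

373

Left alone the dairy would choose level 4 (marginal profit stays positive).
Efficient level: k* = 3 (marginal profit ≥ marginal odour cost through 3).
The campground must at least cover the dairy's forgone profit from cutting 4→3: 373 = 373.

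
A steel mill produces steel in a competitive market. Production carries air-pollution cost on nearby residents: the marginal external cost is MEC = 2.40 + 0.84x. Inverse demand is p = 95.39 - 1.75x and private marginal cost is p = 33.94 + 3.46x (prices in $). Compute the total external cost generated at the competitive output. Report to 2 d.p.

$86.73

Market equilibrium (private): 33.94 + 3.46x = 95.39 - 1.75x → x_m = 11.7946.
Total external cost = ∫₀^{x_m} (2.40 + 0.84x) dx = 2.40×11.7946 + ½×0.84×11.7946² = 86.7343.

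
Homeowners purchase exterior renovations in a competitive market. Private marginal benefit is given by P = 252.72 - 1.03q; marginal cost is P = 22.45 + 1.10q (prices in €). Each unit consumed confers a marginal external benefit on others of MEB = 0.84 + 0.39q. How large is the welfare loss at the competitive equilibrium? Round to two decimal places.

Market equilibrium (private): 22.45 + 1.10q = 252.72 - 1.03q → q_m = 108.1080.
Social marginal benefit = demand + MEB = 253.56 - 0.64q.
Set SMB = MC: 253.56 - 0.64q = 22.45 + 1.10q → q* = 132.8218.
Height of the DWL triangle at q_m is SMB(q_m) − MC(q_m) = MEB(q_m) = 43.0021.
DWL = ½ × 24.7138 × 43.0021 = 531.3726.

DWL = €531.37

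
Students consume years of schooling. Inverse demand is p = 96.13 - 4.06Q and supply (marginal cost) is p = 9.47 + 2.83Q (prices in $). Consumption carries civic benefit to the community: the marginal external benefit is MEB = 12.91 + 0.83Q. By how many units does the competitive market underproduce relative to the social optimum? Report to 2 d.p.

3.85 units

Market equilibrium (private): 9.47 + 2.83Q = 96.13 - 4.06Q → Q_m = 12.5776.
Social marginal benefit = demand + MEB = 109.04 - 3.23Q.
Set SMB = MC: 109.04 - 3.23Q = 9.47 + 2.83Q → Q* = 16.4307.
Gap = |12.5776 − 16.4307| = 3.8531.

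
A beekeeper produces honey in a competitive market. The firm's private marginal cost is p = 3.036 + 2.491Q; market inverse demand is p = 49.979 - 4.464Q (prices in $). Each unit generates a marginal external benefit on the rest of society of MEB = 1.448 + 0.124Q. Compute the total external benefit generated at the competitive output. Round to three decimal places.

$12.598

Market equilibrium (private): 3.036 + 2.491Q = 49.979 - 4.464Q → Q_m = 6.7495.
Total external benefit = ∫₀^{Q_m} (1.448 + 0.124Q) dQ = 1.448×6.7495 + ½×0.124×6.7495² = 12.5977.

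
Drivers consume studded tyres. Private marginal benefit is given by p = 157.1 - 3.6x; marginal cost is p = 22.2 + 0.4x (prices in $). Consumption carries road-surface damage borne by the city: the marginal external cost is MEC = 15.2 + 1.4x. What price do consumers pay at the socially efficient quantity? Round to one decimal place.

P = $77.3

Social marginal benefit = demand − MEC = 141.9 - 5.0x.
Set SMB = MC: 141.9 - 5.0x = 22.2 + 0.4x → x* = 22.1667.
Consumer price on the demand curve at x*: 157.1 − 3.6×22.1667 = 77.2999.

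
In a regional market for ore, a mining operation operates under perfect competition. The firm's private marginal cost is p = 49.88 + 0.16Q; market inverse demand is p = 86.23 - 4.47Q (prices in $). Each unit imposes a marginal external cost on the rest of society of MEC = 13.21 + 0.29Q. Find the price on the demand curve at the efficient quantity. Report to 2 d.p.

Social marginal cost = private MC + MEC = 63.09 + 0.45Q.
Set SMC = demand: 63.09 + 0.45Q = 86.23 - 4.47Q → Q* = 4.7033.
Consumer price on the demand curve at Q*: 86.23 − 4.47×4.7033 = 65.2062.

P = $65.21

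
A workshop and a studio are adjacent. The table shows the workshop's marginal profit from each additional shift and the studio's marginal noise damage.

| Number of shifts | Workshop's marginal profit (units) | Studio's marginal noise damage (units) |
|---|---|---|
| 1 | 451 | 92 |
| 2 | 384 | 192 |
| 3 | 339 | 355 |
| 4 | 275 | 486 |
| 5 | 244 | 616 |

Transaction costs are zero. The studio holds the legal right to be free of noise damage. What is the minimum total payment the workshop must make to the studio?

Efficient level: marginal profit ≥ marginal noise damage through level 2, so k* = 2.
With the studio holding the right, the workshop must at least compensate total damage at k*: 92 + 192 = 284.

284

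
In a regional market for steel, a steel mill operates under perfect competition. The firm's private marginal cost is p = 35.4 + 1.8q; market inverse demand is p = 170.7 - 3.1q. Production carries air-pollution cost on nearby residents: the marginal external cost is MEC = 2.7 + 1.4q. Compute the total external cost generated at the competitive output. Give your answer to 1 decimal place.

Market equilibrium (private): 35.4 + 1.8q = 170.7 - 3.1q → q_m = 27.6122.
Total external cost = ∫₀^{q_m} (2.7 + 1.4q) dq = 2.7×27.6122 + ½×1.4×27.6122² = 608.2565.

608.3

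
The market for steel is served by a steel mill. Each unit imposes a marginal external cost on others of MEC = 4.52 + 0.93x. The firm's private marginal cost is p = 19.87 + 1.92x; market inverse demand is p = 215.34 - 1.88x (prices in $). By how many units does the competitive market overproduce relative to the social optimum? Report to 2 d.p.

Market equilibrium (private): 19.87 + 1.92x = 215.34 - 1.88x → x_m = 51.4395.
Social marginal cost = private MC + MEC = 24.39 + 2.85x.
Set SMC = demand: 24.39 + 2.85x = 215.34 - 1.88x → x* = 40.3700.
Gap = |51.4395 − 40.3700| = 11.0695.

11.07 units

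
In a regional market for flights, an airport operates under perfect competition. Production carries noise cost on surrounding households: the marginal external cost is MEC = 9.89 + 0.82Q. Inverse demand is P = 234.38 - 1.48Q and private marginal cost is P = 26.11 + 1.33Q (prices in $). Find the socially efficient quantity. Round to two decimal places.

Social marginal cost = private MC + MEC = 36.00 + 2.15Q.
Set SMC = demand: 36.00 + 2.15Q = 234.38 - 1.48Q → Q* = 54.6501.

Q* = 54.65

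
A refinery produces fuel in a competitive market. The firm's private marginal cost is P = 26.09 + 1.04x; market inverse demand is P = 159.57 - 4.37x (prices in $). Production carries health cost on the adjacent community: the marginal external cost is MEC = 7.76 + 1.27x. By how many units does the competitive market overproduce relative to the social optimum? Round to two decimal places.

Market equilibrium (private): 26.09 + 1.04x = 159.57 - 4.37x → x_m = 24.6728.
Social marginal cost = private MC + MEC = 33.85 + 2.31x.
Set SMC = demand: 33.85 + 2.31x = 159.57 - 4.37x → x* = 18.8204.
Gap = |24.6728 − 18.8204| = 5.8524.

5.85 units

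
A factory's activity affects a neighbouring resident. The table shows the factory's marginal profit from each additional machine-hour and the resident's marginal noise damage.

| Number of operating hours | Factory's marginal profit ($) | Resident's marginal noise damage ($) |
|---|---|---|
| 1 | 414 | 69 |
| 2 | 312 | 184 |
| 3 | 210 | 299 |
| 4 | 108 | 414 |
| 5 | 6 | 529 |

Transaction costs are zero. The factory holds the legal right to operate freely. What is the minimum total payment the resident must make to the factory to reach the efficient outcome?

Left alone the factory would choose level 5 (marginal profit stays positive).
Efficient level: k* = 2 (marginal profit ≥ marginal noise damage through 2).
The resident must at least cover the factory's forgone profit from cutting 5→2: 210 + 108 + 6 = 324.

$324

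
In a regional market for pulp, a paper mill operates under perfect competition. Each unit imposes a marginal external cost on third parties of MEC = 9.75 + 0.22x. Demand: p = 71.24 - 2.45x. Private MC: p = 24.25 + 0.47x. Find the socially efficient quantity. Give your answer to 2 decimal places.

x* = 11.86

Social marginal cost = private MC + MEC = 34.00 + 0.69x.
Set SMC = demand: 34.00 + 0.69x = 71.24 - 2.45x → x* = 11.8599.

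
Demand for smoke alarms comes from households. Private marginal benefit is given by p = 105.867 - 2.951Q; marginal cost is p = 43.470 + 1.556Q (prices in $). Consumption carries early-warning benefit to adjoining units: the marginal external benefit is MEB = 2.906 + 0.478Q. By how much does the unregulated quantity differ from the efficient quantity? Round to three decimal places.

Market equilibrium (private): 43.470 + 1.556Q = 105.867 - 2.951Q → Q_m = 13.8445.
Social marginal benefit = demand + MEB = 108.773 - 2.473Q.
Set SMB = MC: 108.773 - 2.473Q = 43.470 + 1.556Q → Q* = 16.2082.
Gap = |13.8445 − 16.2082| = 2.3637.

2.364 units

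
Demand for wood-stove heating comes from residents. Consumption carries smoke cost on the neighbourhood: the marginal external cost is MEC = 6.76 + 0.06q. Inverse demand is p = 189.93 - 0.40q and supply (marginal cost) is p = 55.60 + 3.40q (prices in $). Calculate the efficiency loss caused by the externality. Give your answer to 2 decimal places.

Market equilibrium (private): 55.60 + 3.40q = 189.93 - 0.40q → q_m = 35.3500.
Social marginal benefit = demand − MEC = 183.17 - 0.46q.
Set SMB = MC: 183.17 - 0.46q = 55.60 + 3.40q → q* = 33.0492.
Between q* and q_m the wedge MC − SMB runs linearly from 0 to MEC(q_m), so the loss is a triangle.
DWL = ½ × 2.3008 × 8.8810 = 10.2167.

DWL = $10.22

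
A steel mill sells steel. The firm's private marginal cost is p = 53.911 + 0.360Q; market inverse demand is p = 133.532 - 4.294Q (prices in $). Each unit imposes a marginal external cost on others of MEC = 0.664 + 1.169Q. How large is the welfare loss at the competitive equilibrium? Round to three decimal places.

DWL = $36.663

Market equilibrium (private): 53.911 + 0.360Q = 133.532 - 4.294Q → Q_m = 17.1081.
Social marginal cost = private MC + MEC = 54.575 + 1.529Q.
Set SMC = demand: 54.575 + 1.529Q = 133.532 - 4.294Q → Q* = 13.5595.
The loss is the area between SMC and demand from Q* to Q_m; with linear curves that's a triangle of height MEC(Q_m).
DWL = ½ × 3.5486 × 20.6633 = 36.6629.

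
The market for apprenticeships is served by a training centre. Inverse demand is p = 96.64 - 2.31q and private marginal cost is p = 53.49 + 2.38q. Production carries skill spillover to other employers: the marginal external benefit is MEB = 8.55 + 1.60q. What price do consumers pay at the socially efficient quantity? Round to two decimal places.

Social marginal cost = private MC − MEB = 44.94 + 0.78q.
Set SMC = demand: 44.94 + 0.78q = 96.64 - 2.31q → q* = 16.7314.
Consumer price on the demand curve at q*: 96.64 − 2.31×16.7314 = 57.9905.

P = 57.99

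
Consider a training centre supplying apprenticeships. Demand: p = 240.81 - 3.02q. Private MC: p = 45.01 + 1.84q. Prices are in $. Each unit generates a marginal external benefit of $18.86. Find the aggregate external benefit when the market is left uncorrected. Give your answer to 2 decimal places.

Market equilibrium (private): 45.01 + 1.84q = 240.81 - 3.02q → q_m = 40.2881.
Total external benefit = MEB × q_m = 18.86 × 40.2881 = 759.8336.

$759.83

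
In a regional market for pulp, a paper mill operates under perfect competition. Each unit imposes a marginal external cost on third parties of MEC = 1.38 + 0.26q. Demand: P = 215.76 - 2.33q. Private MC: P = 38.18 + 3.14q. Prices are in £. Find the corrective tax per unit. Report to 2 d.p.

Social marginal cost = private MC + MEC = 39.56 + 3.40q.
Set SMC = demand: 39.56 + 3.40q = 215.76 - 2.33q → q* = 30.7504.
The Pigouvian tax equals MEC at q*: 1.38 + 0.26×30.7504 = 9.3751.

tax = £9.38 per unit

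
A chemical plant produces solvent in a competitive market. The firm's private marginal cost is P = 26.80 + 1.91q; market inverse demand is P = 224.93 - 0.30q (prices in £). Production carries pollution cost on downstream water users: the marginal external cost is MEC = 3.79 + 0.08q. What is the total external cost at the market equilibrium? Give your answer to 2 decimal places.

Market equilibrium (private): 26.80 + 1.91q = 224.93 - 0.30q → q_m = 89.6516.
Total external cost = ∫₀^{q_m} (3.79 + 0.08q) dq = 3.79×89.6516 + ½×0.08×89.6516² = 661.2759.

£661.28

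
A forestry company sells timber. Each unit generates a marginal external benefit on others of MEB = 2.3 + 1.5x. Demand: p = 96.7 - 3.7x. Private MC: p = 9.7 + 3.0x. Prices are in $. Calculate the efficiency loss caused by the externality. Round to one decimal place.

Market equilibrium (private): 9.7 + 3.0x = 96.7 - 3.7x → x_m = 12.9851.
Social marginal cost = private MC − MEB = 7.4 + 1.5x.
Set SMC = demand: 7.4 + 1.5x = 96.7 - 3.7x → x* = 17.1731.
The loss is the area between SMC and demand from x* to x_m; with linear curves that's a triangle of height MEB(x_m).
DWL = ½ × 4.1880 × 21.7776 = 45.6023.

DWL = $45.6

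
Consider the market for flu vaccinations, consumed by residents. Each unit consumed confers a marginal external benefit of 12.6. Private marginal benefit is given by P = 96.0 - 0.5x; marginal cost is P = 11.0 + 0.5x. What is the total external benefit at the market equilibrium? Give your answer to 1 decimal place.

Market equilibrium (private): 11.0 + 0.5x = 96.0 - 0.5x → x_m = 85.0000.
Total external benefit = MEB × x_m = 12.6 × 85.0000 = 1071.0000.

1071.0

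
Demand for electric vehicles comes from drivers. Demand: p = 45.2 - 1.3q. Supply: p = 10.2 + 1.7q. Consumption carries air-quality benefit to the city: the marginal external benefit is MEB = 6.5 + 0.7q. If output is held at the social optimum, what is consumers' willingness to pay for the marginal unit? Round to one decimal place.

P = 21.7

Social marginal benefit = demand + MEB = 51.7 - 0.6q.
Set SMB = MC: 51.7 - 0.6q = 10.2 + 1.7q → q* = 18.0435.
Consumer price on the demand curve at q*: 45.2 − 1.3×18.0435 = 21.7435.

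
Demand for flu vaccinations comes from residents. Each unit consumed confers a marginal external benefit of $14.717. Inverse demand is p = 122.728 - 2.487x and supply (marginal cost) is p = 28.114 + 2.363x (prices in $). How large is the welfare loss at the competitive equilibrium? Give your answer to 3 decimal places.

Market equilibrium (private): 28.114 + 2.363x = 122.728 - 2.487x → x_m = 19.5080.
Social marginal benefit = demand + MEB = 137.445 - 2.487x.
Set SMB = MC: 137.445 - 2.487x = 28.114 + 2.363x → x* = 22.5425.
The welfare-loss triangle has base |x_m − x*| and height MEB(x_m) (the vertical gap between SMB and MC is zero at x* and MEB at x_m).
DWL = ½ × 3.0345 × 14.7170 = 22.3294.

DWL = $22.329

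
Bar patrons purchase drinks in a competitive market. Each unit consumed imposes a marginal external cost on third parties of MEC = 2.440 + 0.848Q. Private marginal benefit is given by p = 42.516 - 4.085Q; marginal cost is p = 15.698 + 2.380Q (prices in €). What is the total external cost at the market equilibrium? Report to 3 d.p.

Market equilibrium (private): 15.698 + 2.380Q = 42.516 - 4.085Q → Q_m = 4.1482.
Total external cost = ∫₀^{Q_m} (2.440 + 0.848Q) dQ = 2.440×4.1482 + ½×0.848×4.1482² = 17.4176.

€17.418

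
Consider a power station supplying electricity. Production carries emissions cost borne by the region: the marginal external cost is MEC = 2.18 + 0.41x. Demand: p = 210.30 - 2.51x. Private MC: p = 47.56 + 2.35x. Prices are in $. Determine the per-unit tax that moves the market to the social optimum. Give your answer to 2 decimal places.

tax = $14.67 per unit

Social marginal cost = private MC + MEC = 49.74 + 2.76x.
Set SMC = demand: 49.74 + 2.76x = 210.30 - 2.51x → x* = 30.4668.
The Pigouvian tax equals MEC at x*: 2.18 + 0.41×30.4668 = 14.6714.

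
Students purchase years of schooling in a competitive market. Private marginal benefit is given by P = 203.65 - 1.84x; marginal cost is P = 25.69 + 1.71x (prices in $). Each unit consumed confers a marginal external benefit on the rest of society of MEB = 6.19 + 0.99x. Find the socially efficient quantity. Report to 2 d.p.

x* = 71.93

Social marginal benefit = demand + MEB = 209.84 - 0.85x.
Set SMB = MC: 209.84 - 0.85x = 25.69 + 1.71x → x* = 71.9336.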